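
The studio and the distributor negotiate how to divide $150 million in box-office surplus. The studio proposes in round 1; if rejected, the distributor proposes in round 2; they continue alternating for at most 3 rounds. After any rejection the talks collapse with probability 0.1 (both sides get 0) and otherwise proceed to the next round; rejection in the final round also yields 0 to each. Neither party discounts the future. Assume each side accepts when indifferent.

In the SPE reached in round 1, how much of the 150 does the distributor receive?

13.5

Round 3 (the studio proposes): the distributor will accept anything ≥ 0, so the studio offers 0 and keeps 150.
Round 2 (the distributor proposes): rejecting gives the studio an expected 0.9 × 150 = 135. The distributor offers 135 and keeps 150 − 135 = 15.
Round 1 (the studio proposes): rejecting gives the distributor an expected 0.9 × 15 = 13.5; the studio offers that and keeps 136.5.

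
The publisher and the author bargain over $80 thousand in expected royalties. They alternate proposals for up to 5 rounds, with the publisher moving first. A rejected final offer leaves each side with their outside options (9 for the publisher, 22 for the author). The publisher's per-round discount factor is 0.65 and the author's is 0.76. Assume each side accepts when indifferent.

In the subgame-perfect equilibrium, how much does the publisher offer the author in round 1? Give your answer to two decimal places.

Round 5 (the publisher proposes): the author gets 22 if talks fail, so the publisher offers 22 and keeps 58.
Round 4 (the author proposes): the publisher can get 58 next round, worth 0.65 × 58 = 37.7 now; the author offers that and keeps 42.3.
Round 3 (the publisher proposes): the author can get 42.3 next round, worth 0.76 × 42.3 = 32.148 now. The publisher offers 32.148 and keeps 80 − 32.148 = 47.852.
Round 2 (the author proposes): the publisher can get 47.852 next round, worth 0.65 × 47.852 = 31.1038 now; the author offers that and keeps 48.8962.
Round 1 (the publisher proposes): the author can get 48.8962 next round, worth 0.76 × 48.8962 = 37.161112 now; the publisher offers that and keeps 42.838888.

37.16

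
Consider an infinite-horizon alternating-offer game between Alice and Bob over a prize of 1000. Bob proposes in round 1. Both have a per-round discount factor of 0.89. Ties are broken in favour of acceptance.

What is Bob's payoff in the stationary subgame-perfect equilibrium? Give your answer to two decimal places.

When Bob proposes, Alice accepts any offer worth at least 0.89 times what Alice would get by proposing next round; and vice versa.
This gives x = 1000 − 0.89y and y = 1000 − 0.89x, where x and y are each side's share when it proposes.
Hence (1 − 0.89·0.89)x = 1000(1 − 0.89), i.e. 0.2079·x = 110.
x ≈ 529.1005; Alice's share is 1000 − x ≈ 470.8995.

529.10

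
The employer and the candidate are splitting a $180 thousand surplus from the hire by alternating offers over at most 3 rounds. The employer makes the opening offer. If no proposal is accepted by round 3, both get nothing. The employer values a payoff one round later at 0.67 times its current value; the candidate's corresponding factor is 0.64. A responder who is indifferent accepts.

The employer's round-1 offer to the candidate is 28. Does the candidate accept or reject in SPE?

Round 3 (the employer proposes): the candidate will accept anything ≥ 0, so the employer offers 0 and keeps 180.
Round 2 (the candidate proposes): the employer can get 180 next round, worth 0.67 × 180 = 120.6 now, so the candidate offers 120.6, keeping 59.4.
So by rejecting in round 1, the candidate gets 59.4 next round, worth 0.64 × 59.4 = 38.016 now.
Offer 28 < 38.016, so the candidate rejects.

Reject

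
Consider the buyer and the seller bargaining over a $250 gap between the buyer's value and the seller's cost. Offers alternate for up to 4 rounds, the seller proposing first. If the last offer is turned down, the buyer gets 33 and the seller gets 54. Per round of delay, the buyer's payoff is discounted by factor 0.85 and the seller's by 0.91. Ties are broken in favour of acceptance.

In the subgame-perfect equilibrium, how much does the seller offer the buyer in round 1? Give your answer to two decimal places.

147.99

Round 4 (the buyer proposes): the seller gets 54 if talks fail, so the buyer offers 54 and keeps 196.
Round 3 (the seller proposes): the buyer can get 196 next round, worth 0.85 × 196 = 166.6 now; the seller offers that and keeps 83.4.
Round 2 (the buyer proposes): the seller can get 83.4 next round, worth 0.91 × 83.4 = 75.894 now; the buyer offers that and keeps 174.106.
Round 1 (the seller proposes): the buyer can get 174.106 next round, worth 0.85 × 174.106 = 147.9901 now, so the seller offers 147.9901, keeping 102.0099.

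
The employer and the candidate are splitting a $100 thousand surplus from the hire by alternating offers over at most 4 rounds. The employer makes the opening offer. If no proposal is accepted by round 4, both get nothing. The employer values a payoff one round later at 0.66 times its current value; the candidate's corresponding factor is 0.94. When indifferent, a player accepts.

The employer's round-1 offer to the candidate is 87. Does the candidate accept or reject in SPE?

Round 4 (the candidate proposes): rejection yields 0 for the employer; the candidate offers 0 and keeps 100.
Round 3 (the employer proposes): the candidate can get 100 next round, worth 0.94 × 100 = 94 now; the employer offers that and keeps 6.
Round 2 (the candidate proposes): the employer can get 6 next round, worth 0.66 × 6 = 3.96 now; the candidate offers that and keeps 96.04.
So by rejecting in round 1, the candidate gets 96.04 next round, worth 0.94 × 96.04 = 90.2776 now.
Offer 87 < 90.2776, so the candidate rejects.

Reject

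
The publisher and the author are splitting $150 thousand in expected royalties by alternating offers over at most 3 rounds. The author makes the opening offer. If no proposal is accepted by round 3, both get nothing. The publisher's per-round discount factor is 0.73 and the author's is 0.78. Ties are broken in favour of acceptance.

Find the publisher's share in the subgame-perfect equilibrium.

Round 3 (the author proposes): the publisher will accept anything ≥ 0, so the author offers 0 and keeps 150.
Round 2 (the publisher proposes): the author can get 150 next round, worth 0.78 × 150 = 117 now. The publisher offers 117 and keeps 150 − 117 = 33.
Round 1 (the author proposes): the publisher can get 33 next round, worth 0.73 × 33 = 24.09 now. The author offers 24.09 and keeps 150 − 24.09 = 125.91.

24.09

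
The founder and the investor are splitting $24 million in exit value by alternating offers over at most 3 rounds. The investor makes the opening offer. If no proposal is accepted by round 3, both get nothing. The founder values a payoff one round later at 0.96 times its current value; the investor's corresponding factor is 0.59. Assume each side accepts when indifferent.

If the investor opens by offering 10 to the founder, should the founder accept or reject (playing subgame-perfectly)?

Work out the founder's continuation value if the offer is rejected.
Round 3 (the investor proposes): the founder will accept anything ≥ 0, so the investor offers 0 and keeps 24.
Round 2 (the founder proposes): the investor can get 24 next round, worth 0.59 × 24 = 14.16 now. The founder offers 14.16 and keeps 24 − 14.16 = 9.84.
So by rejecting in round 1, the founder gets 9.84 next round, worth 0.96 × 9.84 = 9.4464 now.
Offer 10 ≥ 9.4464, so the founder accepts.

Accept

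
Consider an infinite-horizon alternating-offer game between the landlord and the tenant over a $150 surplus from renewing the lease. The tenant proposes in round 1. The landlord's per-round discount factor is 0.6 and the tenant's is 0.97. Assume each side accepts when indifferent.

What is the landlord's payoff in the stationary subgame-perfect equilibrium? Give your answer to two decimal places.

When the tenant proposes, the landlord accepts any offer worth at least 0.6 times what the landlord would get by proposing next round; and vice versa.
This gives x = 150 − 0.6y and y = 150 − 0.97x, where x and y are each side's share when it proposes.
Hence (1 − 0.6·0.97)x = 150(1 − 0.6), i.e. 0.418·x = 60.
x ≈ 143.5407; the landlord's share is 150 − x ≈ 6.4593.

6.46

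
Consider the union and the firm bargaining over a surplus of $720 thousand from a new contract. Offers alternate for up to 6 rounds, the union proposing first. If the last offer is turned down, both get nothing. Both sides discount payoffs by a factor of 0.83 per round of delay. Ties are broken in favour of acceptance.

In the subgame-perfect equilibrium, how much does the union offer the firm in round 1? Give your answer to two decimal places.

Round 6 (the firm proposes): rejection yields 0 for the union; the firm offers 0 and keeps 720.
Round 5 (the union proposes): the firm can get 720 next round, worth 0.83 × 720 = 597.6 now, so the union offers 597.6, keeping 122.4.
Round 4 (the firm proposes): the union can get 122.4 next round, worth 0.83 × 122.4 = 101.592 now. The firm offers 101.592 and keeps 720 − 101.592 = 618.408.
Round 3 (the union proposes): the firm can get 618.408 next round, worth 0.83 × 618.408 = 513.27864 now. The union offers 513.27864 and keeps 720 − 513.27864 = 206.72136.
Round 2 (the firm proposes): the union can get 206.72136 next round, worth 0.83 × 206.72136 = 171.5787288 now, so the firm offers 171.5787288, keeping 548.4212712.
Round 1 (the union proposes): the firm can get 548.4212712 next round, worth 0.83 × 548.4212712 = 455.189655096 now, so the union offers 455.189655096, keeping 264.810344904.

455.19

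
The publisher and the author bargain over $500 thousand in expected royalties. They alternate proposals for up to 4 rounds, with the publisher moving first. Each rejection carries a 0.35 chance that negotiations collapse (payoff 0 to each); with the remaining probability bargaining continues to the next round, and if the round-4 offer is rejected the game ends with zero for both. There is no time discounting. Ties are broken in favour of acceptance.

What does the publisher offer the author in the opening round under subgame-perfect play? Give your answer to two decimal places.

251.06

Round 4 (the author proposes): rejection yields 0 for the publisher; the author offers 0 and keeps 500.
Round 3 (the publisher proposes): rejecting gives the author an expected 0.65 × 500 = 325, so the publisher offers 325, keeping 175.
Round 2 (the author proposes): rejecting gives the publisher an expected 0.65 × 175 = 113.75; the author offers that and keeps 386.25.
Round 1 (the publisher proposes): rejecting gives the author an expected 0.65 × 386.25 = 251.0625; the publisher offers that and keeps 248.9375.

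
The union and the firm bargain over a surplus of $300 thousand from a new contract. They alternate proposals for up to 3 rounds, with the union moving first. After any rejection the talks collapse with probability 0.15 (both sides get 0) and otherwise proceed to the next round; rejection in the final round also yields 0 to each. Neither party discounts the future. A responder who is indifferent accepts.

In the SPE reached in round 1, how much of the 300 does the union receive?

Round 3 (the union proposes): rejection yields 0 for the firm; the union offers 0 and keeps 300.
Round 2 (the firm proposes): rejecting gives the union an expected 0.85 × 300 = 255. The firm offers 255 and keeps 300 − 255 = 45.
Round 1 (the union proposes): rejecting gives the firm an expected 0.85 × 45 = 38.25, so the union offers 38.25, keeping 261.75.

261.75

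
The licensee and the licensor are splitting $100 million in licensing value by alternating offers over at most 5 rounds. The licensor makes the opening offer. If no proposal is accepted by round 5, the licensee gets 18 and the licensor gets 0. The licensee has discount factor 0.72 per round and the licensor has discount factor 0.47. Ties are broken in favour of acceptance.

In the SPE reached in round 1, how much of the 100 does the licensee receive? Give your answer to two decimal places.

Work backward from the last round.
Round 5 (the licensor proposes): the licensee gets 18 if talks fail, so the licensor offers 18 and keeps 82.
Round 4 (the licensee proposes): the licensor can get 82 next round, worth 0.47 × 82 = 38.54 now; the licensee offers that and keeps 61.46.
Round 3 (the licensor proposes): the licensee can get 61.46 next round, worth 0.72 × 61.46 = 44.2512 now. The licensor offers 44.2512 and keeps 100 − 44.2512 = 55.7488.
Round 2 (the licensee proposes): the licensor can get 55.7488 next round, worth 0.47 × 55.7488 = 26.201936 now; the licensee offers that and keeps 73.798064.
Round 1 (the licensor proposes): the licensee can get 73.798064 next round, worth 0.72 × 73.798064 = 53.13460608 now, so the licensor offers 53.13460608, keeping 46.86539392.

53.13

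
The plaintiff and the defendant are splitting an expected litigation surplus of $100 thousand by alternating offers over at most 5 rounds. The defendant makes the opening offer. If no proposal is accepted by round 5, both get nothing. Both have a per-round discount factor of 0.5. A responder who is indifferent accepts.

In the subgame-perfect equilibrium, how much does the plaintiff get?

Round 5 (the defendant proposes): the plaintiff will accept anything ≥ 0, so the defendant offers 0 and keeps 100.
Round 4 (the plaintiff proposes): the defendant can get 100 next round, worth 0.5 × 100 = 50 now; the plaintiff offers that and keeps 50.
Round 3 (the defendant proposes): the plaintiff can get 50 next round, worth 0.5 × 50 = 25 now. The defendant offers 25 and keeps 100 − 25 = 75.
Round 2 (the plaintiff proposes): the defendant can get 75 next round, worth 0.5 × 75 = 37.5 now, so the plaintiff offers 37.5, keeping 62.5.
Round 1 (the defendant proposes): the plaintiff can get 62.5 next round, worth 0.5 × 62.5 = 31.25 now. The defendant offers 31.25 and keeps 100 − 31.25 = 68.75.

31.25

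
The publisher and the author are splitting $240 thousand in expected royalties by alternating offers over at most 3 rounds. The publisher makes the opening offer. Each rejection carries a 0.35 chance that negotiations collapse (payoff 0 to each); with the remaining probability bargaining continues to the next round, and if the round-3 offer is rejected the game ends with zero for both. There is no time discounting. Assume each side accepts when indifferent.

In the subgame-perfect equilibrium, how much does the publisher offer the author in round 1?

By backward induction:
Round 3 (the publisher proposes): rejection yields 0 for the author; the publisher offers 0 and keeps 240.
Round 2 (the author proposes): rejecting gives the publisher an expected 0.65 × 240 = 156, so the author offers 156, keeping 84.
Round 1 (the publisher proposes): rejecting gives the author an expected 0.65 × 84 = 54.6; the publisher offers that and keeps 185.4.

54.6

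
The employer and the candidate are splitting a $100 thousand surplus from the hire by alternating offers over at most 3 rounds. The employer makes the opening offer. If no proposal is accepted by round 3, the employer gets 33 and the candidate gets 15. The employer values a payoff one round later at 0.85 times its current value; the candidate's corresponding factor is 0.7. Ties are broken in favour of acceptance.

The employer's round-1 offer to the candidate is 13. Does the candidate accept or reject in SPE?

Reject

Round 3 (the employer proposes): the candidate gets 15 if talks fail, so the employer offers 15 and keeps 85.
Round 2 (the candidate proposes): the employer can get 85 next round, worth 0.85 × 85 = 72.25 now. The candidate offers 72.25 and keeps 100 − 72.25 = 27.75.
So by rejecting in round 1, the candidate gets 27.75 next round, worth 0.7 × 27.75 = 19.425 now.
Offer 13 < 19.425, so the candidate rejects.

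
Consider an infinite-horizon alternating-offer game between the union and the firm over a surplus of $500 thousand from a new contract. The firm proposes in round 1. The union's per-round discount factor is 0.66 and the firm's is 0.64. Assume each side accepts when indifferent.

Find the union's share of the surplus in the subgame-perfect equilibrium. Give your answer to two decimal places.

Let x be the firm's share when the firm proposes and y be the union's share when the union proposes.
The union accepts iff offered ≥ 0.66·y, so x = 500 − 0.66y. Symmetrically y = 500 − 0.64x.
Substituting: x = 500 − 0.66(500 − 0.64x), giving x(1 − 0.64·0.66) = 500(1 − 0.66).
So x = 500 × 0.34 / 0.5776 ≈ 294.3213, and the union receives 500 − x ≈ 205.6787.

205.68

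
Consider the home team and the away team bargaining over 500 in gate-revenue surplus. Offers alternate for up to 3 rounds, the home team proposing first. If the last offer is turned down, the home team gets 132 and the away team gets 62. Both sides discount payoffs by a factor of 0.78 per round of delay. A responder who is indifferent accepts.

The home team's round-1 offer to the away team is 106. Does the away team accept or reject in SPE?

Reject

Round 3 (the home team proposes): the away team gets 62 if talks fail, so the home team offers 62 and keeps 438.
Round 2 (the away team proposes): the home team can get 438 next round, worth 0.78 × 438 = 341.64 now, so the away team offers 341.64, keeping 158.36.
So by rejecting in round 1, the away team gets 158.36 next round, worth 0.78 × 158.36 = 123.5208 now.
Offer 106 < 123.5208, so the away team rejects.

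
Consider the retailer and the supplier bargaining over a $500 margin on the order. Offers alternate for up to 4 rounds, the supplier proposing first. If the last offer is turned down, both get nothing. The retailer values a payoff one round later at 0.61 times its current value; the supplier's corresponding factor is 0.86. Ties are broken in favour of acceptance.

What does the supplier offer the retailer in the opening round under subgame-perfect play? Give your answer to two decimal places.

202.70

Round 4 (the retailer proposes): the supplier will accept anything ≥ 0, so the retailer offers 0 and keeps 500.
Round 3 (the supplier proposes): the retailer can get 500 next round, worth 0.61 × 500 = 305 now, so the supplier offers 305, keeping 195.
Round 2 (the retailer proposes): the supplier can get 195 next round, worth 0.86 × 195 = 167.7 now, so the retailer offers 167.7, keeping 332.3.
Round 1 (the supplier proposes): the retailer can get 332.3 next round, worth 0.61 × 332.3 = 202.703 now, so the supplier offers 202.703, keeping 297.297.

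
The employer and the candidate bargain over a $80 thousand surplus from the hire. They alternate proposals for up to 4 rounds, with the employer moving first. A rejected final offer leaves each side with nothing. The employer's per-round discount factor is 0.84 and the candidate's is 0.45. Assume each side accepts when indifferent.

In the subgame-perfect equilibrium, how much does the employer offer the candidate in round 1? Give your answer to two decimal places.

Round 4 (the candidate proposes): rejection yields 0 for the employer; the candidate offers 0 and keeps 80.
Round 3 (the employer proposes): the candidate can get 80 next round, worth 0.45 × 80 = 36 now. The employer offers 36 and keeps 80 − 36 = 44.
Round 2 (the candidate proposes): the employer can get 44 next round, worth 0.84 × 44 = 36.96 now. The candidate offers 36.96 and keeps 80 − 36.96 = 43.04.
Round 1 (the employer proposes): the candidate can get 43.04 next round, worth 0.45 × 43.04 = 19.368 now, so the employer offers 19.368, keeping 60.632.

19.37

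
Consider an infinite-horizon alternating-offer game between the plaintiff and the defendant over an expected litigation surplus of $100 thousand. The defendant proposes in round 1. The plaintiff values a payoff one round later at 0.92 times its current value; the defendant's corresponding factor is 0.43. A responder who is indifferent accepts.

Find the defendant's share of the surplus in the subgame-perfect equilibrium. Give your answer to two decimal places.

Let x be the defendant's share when the defendant proposes and y be the plaintiff's share when the plaintiff proposes.
The plaintiff accepts iff offered ≥ 0.92·y, so x = 100 − 0.92y. Symmetrically y = 100 − 0.43x.
Substituting: x = 100 − 0.92(100 − 0.43x), giving x(1 − 0.43·0.92) = 100(1 − 0.92).
So x = 100 × 0.08 / 0.6044 ≈ 13.2363, and the plaintiff receives 100 − x ≈ 86.7637.

13.24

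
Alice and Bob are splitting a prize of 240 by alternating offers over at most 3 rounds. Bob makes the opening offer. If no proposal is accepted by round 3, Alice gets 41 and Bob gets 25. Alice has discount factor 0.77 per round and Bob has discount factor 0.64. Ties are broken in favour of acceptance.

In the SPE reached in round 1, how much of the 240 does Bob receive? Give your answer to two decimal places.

153.27

Round 3 (Bob proposes): Alice gets 41 if talks fail, so Bob offers 41 and keeps 199.
Round 2 (Alice proposes): Bob can get 199 next round, worth 0.64 × 199 = 127.36 now; Alice offers that and keeps 112.64.
Round 1 (Bob proposes): Alice can get 112.64 next round, worth 0.77 × 112.64 = 86.7328 now, so Bob offers 86.7328, keeping 153.2672.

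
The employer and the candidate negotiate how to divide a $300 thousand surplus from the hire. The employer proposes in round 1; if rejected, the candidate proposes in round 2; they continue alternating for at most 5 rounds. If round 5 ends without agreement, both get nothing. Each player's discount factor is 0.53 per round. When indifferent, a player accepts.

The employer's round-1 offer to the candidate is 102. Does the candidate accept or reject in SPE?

Accept

Round 5 (the employer proposes): rejection yields 0 for the candidate; the employer offers 0 and keeps 300.
Round 4 (the candidate proposes): the employer can get 300 next round, worth 0.53 × 300 = 159 now. The candidate offers 159 and keeps 300 − 159 = 141.
Round 3 (the employer proposes): the candidate can get 141 next round, worth 0.53 × 141 = 74.73 now. The employer offers 74.73 and keeps 300 − 74.73 = 225.27.
Round 2 (the candidate proposes): the employer can get 225.27 next round, worth 0.53 × 225.27 = 119.3931 now, so the candidate offers 119.3931, keeping 180.6069.
So by rejecting in round 1, the candidate gets 180.6069 next round, worth 0.53 × 180.6069 = 95.721657 now.
Offer 102 ≥ 95.721657, so the candidate accepts.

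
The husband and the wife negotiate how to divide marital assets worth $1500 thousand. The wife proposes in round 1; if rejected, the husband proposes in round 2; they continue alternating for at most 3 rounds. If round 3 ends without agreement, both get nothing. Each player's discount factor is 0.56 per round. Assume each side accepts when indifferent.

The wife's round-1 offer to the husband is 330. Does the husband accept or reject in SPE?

Round 3 (the wife proposes): the husband will accept anything ≥ 0, so the wife offers 0 and keeps 1500.
Round 2 (the husband proposes): the wife can get 1500 next round, worth 0.56 × 1500 = 840 now; the husband offers that and keeps 660.
So by rejecting in round 1, the husband gets 660 next round, worth 0.56 × 660 = 369.6 now.
Offer 330 < 369.6, so the husband rejects.

Reject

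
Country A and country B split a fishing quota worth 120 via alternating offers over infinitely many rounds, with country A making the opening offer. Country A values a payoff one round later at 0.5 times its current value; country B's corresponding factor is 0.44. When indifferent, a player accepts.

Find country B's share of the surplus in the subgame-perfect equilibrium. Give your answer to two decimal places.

In a stationary SPE each proposer offers the other exactly their discounted continuation value.
If country A keeps x when proposing and country B keeps y when proposing, then x = 120 − 0.44y and y = 120 − 0.5x.
Solving: x = 120(1 − 0.44) / (1 − 0.5·0.44) = 67.2 / 0.78 ≈ 86.1538.
Country B gets 120 − 86.1538 ≈ 33.8462.

33.85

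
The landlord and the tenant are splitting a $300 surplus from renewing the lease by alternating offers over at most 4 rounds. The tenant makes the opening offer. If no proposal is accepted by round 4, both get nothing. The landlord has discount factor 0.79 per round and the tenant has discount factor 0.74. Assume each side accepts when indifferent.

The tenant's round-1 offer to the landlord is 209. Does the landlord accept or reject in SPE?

Round 4 (the landlord proposes): rejection yields 0 for the tenant; the landlord offers 0 and keeps 300.
Round 3 (the tenant proposes): the landlord can get 300 next round, worth 0.79 × 300 = 237 now, so the tenant offers 237, keeping 63.
Round 2 (the landlord proposes): the tenant can get 63 next round, worth 0.74 × 63 = 46.62 now, so the landlord offers 46.62, keeping 253.38.
So by rejecting in round 1, the landlord gets 253.38 next round, worth 0.79 × 253.38 = 200.1702 now.
Offer 209 ≥ 200.1702, so the landlord accepts.

Accept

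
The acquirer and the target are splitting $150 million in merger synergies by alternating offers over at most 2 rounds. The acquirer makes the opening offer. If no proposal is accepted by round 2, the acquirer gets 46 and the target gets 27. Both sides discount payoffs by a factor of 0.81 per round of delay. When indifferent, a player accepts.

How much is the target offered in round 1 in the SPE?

84.24

Work backward from the last round.
Round 2 (the target proposes): the acquirer gets 46 if talks fail, so the target offers 46 and keeps 104.
Round 1 (the acquirer proposes): the target can get 104 next round, worth 0.81 × 104 = 84.24 now, so the acquirer offers 84.24, keeping 65.76.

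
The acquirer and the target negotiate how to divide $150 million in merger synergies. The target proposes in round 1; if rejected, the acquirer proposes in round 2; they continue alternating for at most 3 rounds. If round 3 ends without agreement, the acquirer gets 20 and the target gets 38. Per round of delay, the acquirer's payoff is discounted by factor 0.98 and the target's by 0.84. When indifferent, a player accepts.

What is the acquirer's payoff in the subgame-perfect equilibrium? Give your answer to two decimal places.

39.98

Round 3 (the target proposes): the acquirer gets 20 if talks fail, so the target offers 20 and keeps 130.
Round 2 (the acquirer proposes): the target can get 130 next round, worth 0.84 × 130 = 109.2 now, so the acquirer offers 109.2, keeping 40.8.
Round 1 (the target proposes): the acquirer can get 40.8 next round, worth 0.98 × 40.8 = 39.984 now. The target offers 39.984 and keeps 150 − 39.984 = 110.016.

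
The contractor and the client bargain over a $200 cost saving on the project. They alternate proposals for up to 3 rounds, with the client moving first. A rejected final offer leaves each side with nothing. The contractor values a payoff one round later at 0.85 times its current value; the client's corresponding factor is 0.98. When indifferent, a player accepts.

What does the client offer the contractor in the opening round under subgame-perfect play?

Round 3 (the client proposes): rejection yields 0 for the contractor; the client offers 0 and keeps 200.
Round 2 (the contractor proposes): the client can get 200 next round, worth 0.98 × 200 = 196 now. The contractor offers 196 and keeps 200 − 196 = 4.
Round 1 (the client proposes): the contractor can get 4 next round, worth 0.85 × 4 = 3.4 now, so the client offers 3.4, keeping 196.6.

3.4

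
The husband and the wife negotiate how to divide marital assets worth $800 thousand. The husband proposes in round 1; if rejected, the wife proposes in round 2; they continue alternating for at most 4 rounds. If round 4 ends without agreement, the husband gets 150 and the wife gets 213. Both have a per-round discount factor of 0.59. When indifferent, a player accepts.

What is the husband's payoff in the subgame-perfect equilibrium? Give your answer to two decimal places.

Solve by backward induction from round 4.
Round 4 (the wife proposes): the husband gets 150 if talks fail, so the wife offers 150 and keeps 650.
Round 3 (the husband proposes): the wife can get 650 next round, worth 0.59 × 650 = 383.5 now. The husband offers 383.5 and keeps 800 − 383.5 = 416.5.
Round 2 (the wife proposes): the husband can get 416.5 next round, worth 0.59 × 416.5 = 245.735 now; the wife offers that and keeps 554.265.
Round 1 (the husband proposes): the wife can get 554.265 next round, worth 0.59 × 554.265 = 327.01635 now, so the husband offers 327.01635, keeping 472.98365.

472.98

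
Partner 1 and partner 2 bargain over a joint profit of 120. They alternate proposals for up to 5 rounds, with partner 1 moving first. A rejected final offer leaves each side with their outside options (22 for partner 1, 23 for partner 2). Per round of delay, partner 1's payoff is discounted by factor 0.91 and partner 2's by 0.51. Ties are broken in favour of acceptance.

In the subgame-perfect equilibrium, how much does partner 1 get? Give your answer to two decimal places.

106.98

Solve by backward induction from round 5.
Round 5 (partner 1 proposes): partner 2 gets 23 if talks fail, so partner 1 offers 23 and keeps 97.
Round 4 (partner 2 proposes): partner 1 can get 97 next round, worth 0.91 × 97 = 88.27 now, so partner 2 offers 88.27, keeping 31.73.
Round 3 (partner 1 proposes): partner 2 can get 31.73 next round, worth 0.51 × 31.73 = 16.1823 now; partner 1 offers that and keeps 103.8177.
Round 2 (partner 2 proposes): partner 1 can get 103.8177 next round, worth 0.91 × 103.8177 = 94.474107 now; partner 2 offers that and keeps 25.525893.
Round 1 (partner 1 proposes): partner 2 can get 25.525893 next round, worth 0.51 × 25.525893 = 13.01820543 now. Partner 1 offers 13.01820543 and keeps 120 − 13.01820543 = 106.98179457.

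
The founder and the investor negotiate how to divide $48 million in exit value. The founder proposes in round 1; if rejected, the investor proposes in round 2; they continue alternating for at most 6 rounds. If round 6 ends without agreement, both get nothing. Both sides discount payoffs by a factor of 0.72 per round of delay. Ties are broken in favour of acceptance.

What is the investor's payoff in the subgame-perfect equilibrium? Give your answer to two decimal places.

23.98

Solve by backward induction from round 6.
Round 6 (the investor proposes): rejection yields 0 for the founder; the investor offers 0 and keeps 48.
Round 5 (the founder proposes): the investor can get 48 next round, worth 0.72 × 48 = 34.56 now, so the founder offers 34.56, keeping 13.44.
Round 4 (the investor proposes): the founder can get 13.44 next round, worth 0.72 × 13.44 = 9.6768 now; the investor offers that and keeps 38.3232.
Round 3 (the founder proposes): the investor can get 38.3232 next round, worth 0.72 × 38.3232 = 27.592704 now. The founder offers 27.592704 and keeps 48 − 27.592704 = 20.407296.
Round 2 (the investor proposes): the founder can get 20.407296 next round, worth 0.72 × 20.407296 = 14.69325312 now; the investor offers that and keeps 33.30674688.
Round 1 (the founder proposes): the investor can get 33.30674688 next round, worth 0.72 × 33.30674688 = 23.9808577536 now; the founder offers that and keeps 24.0191422464.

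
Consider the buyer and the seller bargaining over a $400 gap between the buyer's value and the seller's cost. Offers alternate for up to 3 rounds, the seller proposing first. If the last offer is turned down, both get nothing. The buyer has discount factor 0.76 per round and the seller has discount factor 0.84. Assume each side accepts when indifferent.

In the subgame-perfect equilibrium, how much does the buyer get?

By backward induction:
Round 3 (the seller proposes): rejection yields 0 for the buyer; the seller offers 0 and keeps 400.
Round 2 (the buyer proposes): the seller can get 400 next round, worth 0.84 × 400 = 336 now. The buyer offers 336 and keeps 400 − 336 = 64.
Round 1 (the seller proposes): the buyer can get 64 next round, worth 0.76 × 64 = 48.64 now, so the seller offers 48.64, keeping 351.36.

48.64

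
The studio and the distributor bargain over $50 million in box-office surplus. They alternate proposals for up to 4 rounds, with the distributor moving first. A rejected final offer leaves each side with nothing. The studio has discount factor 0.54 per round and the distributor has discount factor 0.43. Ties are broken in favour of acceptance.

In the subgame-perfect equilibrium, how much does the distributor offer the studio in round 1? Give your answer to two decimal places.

21.66

Round 4 (the studio proposes): the distributor will accept anything ≥ 0, so the studio offers 0 and keeps 50.
Round 3 (the distributor proposes): the studio can get 50 next round, worth 0.54 × 50 = 27 now, so the distributor offers 27, keeping 23.
Round 2 (the studio proposes): the distributor can get 23 next round, worth 0.43 × 23 = 9.89 now; the studio offers that and keeps 40.11.
Round 1 (the distributor proposes): the studio can get 40.11 next round, worth 0.54 × 40.11 = 21.6594 now; the distributor offers that and keeps 28.3406.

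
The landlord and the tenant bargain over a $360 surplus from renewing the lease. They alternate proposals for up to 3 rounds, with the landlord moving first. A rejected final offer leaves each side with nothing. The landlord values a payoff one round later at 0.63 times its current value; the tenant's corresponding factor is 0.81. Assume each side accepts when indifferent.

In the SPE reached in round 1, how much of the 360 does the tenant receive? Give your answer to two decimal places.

Round 3 (the landlord proposes): the tenant will accept anything ≥ 0, so the landlord offers 0 and keeps 360.
Round 2 (the tenant proposes): the landlord can get 360 next round, worth 0.63 × 360 = 226.8 now. The tenant offers 226.8 and keeps 360 − 226.8 = 133.2.
Round 1 (the landlord proposes): the tenant can get 133.2 next round, worth 0.81 × 133.2 = 107.892 now, so the landlord offers 107.892, keeping 252.108.

107.89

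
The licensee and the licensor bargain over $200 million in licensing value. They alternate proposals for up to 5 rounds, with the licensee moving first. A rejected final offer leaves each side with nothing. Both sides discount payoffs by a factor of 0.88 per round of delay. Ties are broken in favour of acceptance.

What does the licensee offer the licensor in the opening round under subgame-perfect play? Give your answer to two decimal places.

By backward induction:
Round 5 (the licensee proposes): rejection yields 0 for the licensor; the licensee offers 0 and keeps 200.
Round 4 (the licensor proposes): the licensee can get 200 next round, worth 0.88 × 200 = 176 now, so the licensor offers 176, keeping 24.
Round 3 (the licensee proposes): the licensor can get 24 next round, worth 0.88 × 24 = 21.12 now, so the licensee offers 21.12, keeping 178.88.
Round 2 (the licensor proposes): the licensee can get 178.88 next round, worth 0.88 × 178.88 = 157.4144 now. The licensor offers 157.4144 and keeps 200 − 157.4144 = 42.5856.
Round 1 (the licensee proposes): the licensor can get 42.5856 next round, worth 0.88 × 42.5856 = 37.475328 now; the licensee offers that and keeps 162.524672.

37.48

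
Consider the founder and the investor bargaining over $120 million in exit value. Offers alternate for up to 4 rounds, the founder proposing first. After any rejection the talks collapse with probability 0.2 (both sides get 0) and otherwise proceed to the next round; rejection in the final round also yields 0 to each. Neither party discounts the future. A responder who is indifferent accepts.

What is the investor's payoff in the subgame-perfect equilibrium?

80.64

By backward induction:
Round 4 (the investor proposes): rejection yields 0 for the founder; the investor offers 0 and keeps 120.
Round 3 (the founder proposes): rejecting gives the investor an expected 0.8 × 120 = 96; the founder offers that and keeps 24.
Round 2 (the investor proposes): rejecting gives the founder an expected 0.8 × 24 = 19.2. The investor offers 19.2 and keeps 120 − 19.2 = 100.8.
Round 1 (the founder proposes): rejecting gives the investor an expected 0.8 × 100.8 = 80.64, so the founder offers 80.64, keeping 39.36.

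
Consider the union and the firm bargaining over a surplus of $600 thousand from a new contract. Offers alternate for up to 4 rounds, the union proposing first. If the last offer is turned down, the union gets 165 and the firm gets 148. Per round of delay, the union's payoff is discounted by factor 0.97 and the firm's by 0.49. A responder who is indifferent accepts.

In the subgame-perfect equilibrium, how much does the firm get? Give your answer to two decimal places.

110.13

By backward induction:
Round 4 (the firm proposes): the union gets 165 if talks fail, so the firm offers 165 and keeps 435.
Round 3 (the union proposes): the firm can get 435 next round, worth 0.49 × 435 = 213.15 now, so the union offers 213.15, keeping 386.85.
Round 2 (the firm proposes): the union can get 386.85 next round, worth 0.97 × 386.85 = 375.2445 now. The firm offers 375.2445 and keeps 600 − 375.2445 = 224.7555.
Round 1 (the union proposes): the firm can get 224.7555 next round, worth 0.49 × 224.7555 = 110.130195 now; the union offers that and keeps 489.869805.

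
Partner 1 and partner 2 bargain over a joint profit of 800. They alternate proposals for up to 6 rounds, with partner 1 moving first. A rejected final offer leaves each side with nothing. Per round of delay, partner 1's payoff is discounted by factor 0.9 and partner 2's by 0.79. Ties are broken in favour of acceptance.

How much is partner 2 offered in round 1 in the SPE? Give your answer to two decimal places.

427.62

Work backward from the last round.
Round 6 (partner 2 proposes): rejection yields 0 for partner 1; partner 2 offers 0 and keeps 800.
Round 5 (partner 1 proposes): partner 2 can get 800 next round, worth 0.79 × 800 = 632 now; partner 1 offers that and keeps 168.
Round 4 (partner 2 proposes): partner 1 can get 168 next round, worth 0.9 × 168 = 151.2 now, so partner 2 offers 151.2, keeping 648.8.
Round 3 (partner 1 proposes): partner 2 can get 648.8 next round, worth 0.79 × 648.8 = 512.552 now. Partner 1 offers 512.552 and keeps 800 − 512.552 = 287.448.
Round 2 (partner 2 proposes): partner 1 can get 287.448 next round, worth 0.9 × 287.448 = 258.7032 now; partner 2 offers that and keeps 541.2968.
Round 1 (partner 1 proposes): partner 2 can get 541.2968 next round, worth 0.79 × 541.2968 = 427.624472 now, so partner 1 offers 427.624472, keeping 372.375528.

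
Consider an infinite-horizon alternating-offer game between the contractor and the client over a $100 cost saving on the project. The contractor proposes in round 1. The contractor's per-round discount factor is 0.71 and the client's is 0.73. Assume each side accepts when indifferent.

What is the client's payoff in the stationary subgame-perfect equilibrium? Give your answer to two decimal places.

In a stationary SPE each proposer offers the other exactly their discounted continuation value.
If the contractor keeps x when proposing and the client keeps y when proposing, then x = 100 − 0.73y and y = 100 − 0.71x.
Solving: x = 100(1 − 0.73) / (1 − 0.71·0.73) = 27 / 0.4817 ≈ 56.0515.
The client gets 100 − 56.0515 ≈ 43.9485.

43.95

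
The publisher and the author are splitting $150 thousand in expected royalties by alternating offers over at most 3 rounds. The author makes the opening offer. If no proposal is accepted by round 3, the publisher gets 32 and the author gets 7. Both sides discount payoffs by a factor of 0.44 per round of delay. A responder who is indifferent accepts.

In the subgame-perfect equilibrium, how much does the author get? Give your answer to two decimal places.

106.84

Round 3 (the author proposes): the publisher gets 32 if talks fail, so the author offers 32 and keeps 118.
Round 2 (the publisher proposes): the author can get 118 next round, worth 0.44 × 118 = 51.92 now. The publisher offers 51.92 and keeps 150 − 51.92 = 98.08.
Round 1 (the author proposes): the publisher can get 98.08 next round, worth 0.44 × 98.08 = 43.1552 now; the author offers that and keeps 106.8448.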